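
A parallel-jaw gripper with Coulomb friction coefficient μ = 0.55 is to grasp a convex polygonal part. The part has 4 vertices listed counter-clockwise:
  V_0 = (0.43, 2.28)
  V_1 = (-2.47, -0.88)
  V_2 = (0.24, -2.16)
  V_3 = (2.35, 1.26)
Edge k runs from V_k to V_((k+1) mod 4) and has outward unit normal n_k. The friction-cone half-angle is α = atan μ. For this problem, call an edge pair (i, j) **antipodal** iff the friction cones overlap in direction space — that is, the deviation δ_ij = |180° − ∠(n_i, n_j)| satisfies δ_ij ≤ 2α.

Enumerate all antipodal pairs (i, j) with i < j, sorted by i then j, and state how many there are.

α = atan 0.55 = 28.81°;  2α = 57.62°
n_0 = (-0.7368, +0.6761)
n_1 = (-0.4271, -0.9042)
n_2 = (+0.8511, -0.5251)
n_3 = (+0.4692, +0.8831)
  (0,1): δ = 72.74°  ·
  (0,2): δ = 10.87°  ✓
  (0,3): δ = 104.56°  ·
  (1,2): δ = 96.39°  ·
  (1,3): δ = 2.70°  ✓
  (2,3): δ = 86.31°  ·
antipodal pairs: 2

count = 2; pairs: (0,2), (1,3)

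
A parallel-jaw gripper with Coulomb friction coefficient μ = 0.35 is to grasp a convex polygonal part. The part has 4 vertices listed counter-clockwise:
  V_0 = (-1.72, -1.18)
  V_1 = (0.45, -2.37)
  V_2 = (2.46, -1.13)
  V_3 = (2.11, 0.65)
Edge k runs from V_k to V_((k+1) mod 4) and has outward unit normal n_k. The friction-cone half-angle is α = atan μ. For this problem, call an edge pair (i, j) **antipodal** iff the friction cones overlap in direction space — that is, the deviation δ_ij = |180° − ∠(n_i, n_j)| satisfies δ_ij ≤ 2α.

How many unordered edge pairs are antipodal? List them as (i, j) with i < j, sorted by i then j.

α = atan 0.35 = 19.29°;  2α = 38.58°
n_0 = (-0.4808, -0.8768)
n_1 = (+0.5250, -0.8511)
n_2 = (+0.9812, +0.1929)
n_3 = (-0.4311, +0.9023)
  (0,1): δ = 119.59°  ·
  (0,2): δ = 50.14°  ·
  (0,3): δ = 54.28°  ·
  (1,2): δ = 110.55°  ·
  (1,3): δ = 6.13°  ✓
  (2,3): δ = 75.59°  ·
antipodal pairs: 1

count = 1; pairs: (1,3)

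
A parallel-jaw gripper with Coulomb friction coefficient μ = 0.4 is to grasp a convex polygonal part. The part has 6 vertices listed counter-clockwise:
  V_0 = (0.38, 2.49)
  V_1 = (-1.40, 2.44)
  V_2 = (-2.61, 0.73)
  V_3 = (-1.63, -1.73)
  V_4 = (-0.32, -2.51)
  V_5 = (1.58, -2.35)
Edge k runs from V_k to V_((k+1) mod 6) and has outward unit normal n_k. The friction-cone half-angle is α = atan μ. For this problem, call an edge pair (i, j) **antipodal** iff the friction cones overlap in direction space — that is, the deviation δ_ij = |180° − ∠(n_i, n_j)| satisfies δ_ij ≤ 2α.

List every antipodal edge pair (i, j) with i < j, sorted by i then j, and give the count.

count = 3; pairs: (0,3), (0,4), (2,5)

α = atan 0.4 = 21.80°;  2α = 43.60°
n_0 = (-0.0281, +0.9996)
n_1 = (-0.8163, +0.5776)
n_2 = (-0.9290, -0.3701)
n_3 = (-0.5116, -0.8592)
n_4 = (+0.0839, -0.9965)
n_5 = (+0.9706, +0.2406)
  (0,1): δ = 126.89°  ·
  (0,2): δ = 69.89°  ·
  (0,3): δ = 32.38°  ✓
  (0,4): δ = 3.20°  ✓
  (0,5): δ = 102.32°  ·
  (1,2): δ = 123.00°  ·
  (1,3): δ = 85.49°  ·
  (1,4): δ = 49.90°  ·
  (1,5): δ = 49.21°  ·
  (2,3): δ = 142.49°  ·
  (2,4): δ = 106.91°  ·
  (2,5): δ = 7.80°  ✓
  (3,4): δ = 144.42°  ·
  (3,5): δ = 45.30°  ·
  (4,5): δ = 80.89°  ·
antipodal pairs: 3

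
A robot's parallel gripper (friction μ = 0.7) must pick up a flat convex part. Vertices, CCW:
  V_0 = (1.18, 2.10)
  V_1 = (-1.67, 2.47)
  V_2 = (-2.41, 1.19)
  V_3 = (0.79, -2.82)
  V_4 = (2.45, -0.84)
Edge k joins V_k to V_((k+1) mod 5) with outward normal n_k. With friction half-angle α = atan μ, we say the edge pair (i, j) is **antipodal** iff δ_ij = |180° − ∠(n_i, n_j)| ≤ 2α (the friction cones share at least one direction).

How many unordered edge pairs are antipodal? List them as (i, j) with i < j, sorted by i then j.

count = 5; pairs: (0,2), (0,3), (1,3), (1,4), (2,4)

α = atan 0.7 = 34.99°;  2α = 69.98°
n_0 = (+0.1287, +0.9917)
n_1 = (-0.8657, +0.5005)
n_2 = (-0.7816, -0.6237)
n_3 = (+0.7663, -0.6425)
n_4 = (+0.9180, +0.3966)
  (0,1): δ = 112.64°  ·
  (0,2): δ = 44.01°  ✓
  (0,3): δ = 57.42°  ✓
  (0,4): δ = 120.76°  ·
  (1,2): δ = 111.38°  ·
  (1,3): δ = 9.94°  ✓
  (1,4): δ = 53.40°  ✓
  (2,3): δ = 78.57°  ·
  (2,4): δ = 15.23°  ✓
  (3,4): δ = 116.66°  ·
antipodal pairs: 5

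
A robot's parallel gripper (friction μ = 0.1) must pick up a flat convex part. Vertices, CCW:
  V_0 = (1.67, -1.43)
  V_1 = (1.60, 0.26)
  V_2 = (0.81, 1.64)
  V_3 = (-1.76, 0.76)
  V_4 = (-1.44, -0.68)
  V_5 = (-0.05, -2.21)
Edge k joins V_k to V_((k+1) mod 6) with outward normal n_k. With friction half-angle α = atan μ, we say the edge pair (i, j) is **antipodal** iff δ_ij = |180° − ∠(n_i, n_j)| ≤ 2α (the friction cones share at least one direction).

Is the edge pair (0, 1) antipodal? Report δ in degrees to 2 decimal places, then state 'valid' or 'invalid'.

α = atan 0.1 = 5.71°;  2α = 11.42°
edge 0: e_0 = (-0.07, +1.69);  n_0 = (+0.9991, +0.0414)
edge 1: e_1 = (-0.79, +1.38);  n_1 = (+0.8679, +0.4968)
∠(n_0, n_1) = 27.42°
δ = |180° − 27.42°| = 152.58°
152.58° > 2α = 11.42°  →  invalid

δ = 152.58°, invalid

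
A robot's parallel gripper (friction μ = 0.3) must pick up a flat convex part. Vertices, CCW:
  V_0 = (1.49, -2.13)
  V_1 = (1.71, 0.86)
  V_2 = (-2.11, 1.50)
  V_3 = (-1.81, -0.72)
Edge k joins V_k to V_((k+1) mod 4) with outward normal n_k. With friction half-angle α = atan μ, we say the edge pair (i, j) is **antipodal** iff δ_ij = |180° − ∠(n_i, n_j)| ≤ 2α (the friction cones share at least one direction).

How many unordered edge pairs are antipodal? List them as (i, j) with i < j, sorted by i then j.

count = 2; pairs: (0,2), (1,3)

α = atan 0.3 = 16.70°;  2α = 33.40°
n_0 = (+0.9973, -0.0734)
n_1 = (+0.1652, +0.9863)
n_2 = (-0.9910, -0.1339)
n_3 = (-0.3929, -0.9196)
  (0,1): δ = 95.30°  ·
  (0,2): δ = 11.90°  ✓
  (0,3): δ = 71.07°  ·
  (1,2): δ = 72.79°  ·
  (1,3): δ = 13.62°  ✓
  (2,3): δ = 120.83°  ·
antipodal pairs: 2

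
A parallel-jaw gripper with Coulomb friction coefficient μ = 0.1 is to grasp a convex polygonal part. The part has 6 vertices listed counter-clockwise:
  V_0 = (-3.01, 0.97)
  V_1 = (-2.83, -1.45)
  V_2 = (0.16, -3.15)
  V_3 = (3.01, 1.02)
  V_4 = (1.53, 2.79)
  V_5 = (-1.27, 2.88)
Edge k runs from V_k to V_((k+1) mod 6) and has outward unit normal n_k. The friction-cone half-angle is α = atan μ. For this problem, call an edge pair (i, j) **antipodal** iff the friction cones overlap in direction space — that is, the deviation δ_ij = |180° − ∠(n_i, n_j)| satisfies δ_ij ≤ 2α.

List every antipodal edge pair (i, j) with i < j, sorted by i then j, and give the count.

count = 1; pairs: (2,5)

α = atan 0.1 = 5.71°;  2α = 11.42°
n_0 = (-0.9972, -0.0742)
n_1 = (-0.4943, -0.8693)
n_2 = (+0.8256, -0.5643)
n_3 = (+0.7672, +0.6415)
n_4 = (+0.0321, +0.9995)
n_5 = (-0.7392, +0.6734)
  (0,1): δ = 123.87°  ·
  (0,2): δ = 38.60°  ·
  (0,3): δ = 35.65°  ·
  (0,4): δ = 83.91°  ·
  (0,5): δ = 133.41°  ·
  (1,2): δ = 94.73°  ·
  (1,3): δ = 20.48°  ·
  (1,4): δ = 27.78°  ·
  (1,5): δ = 77.29°  ·
  (2,3): δ = 105.75°  ·
  (2,4): δ = 57.49°  ·
  (2,5): δ = 7.98°  ✓
  (3,4): δ = 131.74°  ·
  (3,5): δ = 82.23°  ·
  (4,5): δ = 130.49°  ·
antipodal pairs: 1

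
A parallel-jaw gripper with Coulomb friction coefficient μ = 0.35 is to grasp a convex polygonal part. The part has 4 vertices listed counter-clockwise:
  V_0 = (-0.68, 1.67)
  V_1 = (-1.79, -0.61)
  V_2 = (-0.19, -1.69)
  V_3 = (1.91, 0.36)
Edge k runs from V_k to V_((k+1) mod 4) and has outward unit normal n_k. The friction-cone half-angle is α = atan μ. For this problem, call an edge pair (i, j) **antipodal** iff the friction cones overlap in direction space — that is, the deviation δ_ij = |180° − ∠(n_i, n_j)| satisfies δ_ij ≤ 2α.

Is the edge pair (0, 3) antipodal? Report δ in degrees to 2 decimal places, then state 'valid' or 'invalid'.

δ = 89.13°, invalid

α = atan 0.35 = 19.29°;  2α = 38.58°
edge 0: e_0 = (-1.11, -2.28);  n_0 = (-0.8991, +0.4377)
edge 3: e_3 = (-2.59, +1.31);  n_3 = (+0.4513, +0.8924)
∠(n_0, n_3) = 90.87°
δ = |180° − 90.87°| = 89.13°
89.13° > 2α = 38.58°  →  invalid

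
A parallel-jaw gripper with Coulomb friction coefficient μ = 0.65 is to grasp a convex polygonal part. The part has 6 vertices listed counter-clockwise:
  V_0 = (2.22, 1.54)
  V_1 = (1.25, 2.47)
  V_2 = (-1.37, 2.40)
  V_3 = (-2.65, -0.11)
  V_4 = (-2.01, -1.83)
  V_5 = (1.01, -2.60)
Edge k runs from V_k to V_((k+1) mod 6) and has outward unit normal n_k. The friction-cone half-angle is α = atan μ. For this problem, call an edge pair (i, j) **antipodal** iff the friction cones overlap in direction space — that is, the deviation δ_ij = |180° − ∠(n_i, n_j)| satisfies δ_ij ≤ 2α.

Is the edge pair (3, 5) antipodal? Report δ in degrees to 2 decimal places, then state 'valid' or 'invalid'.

α = atan 0.65 = 33.02°;  2α = 66.05°
edge 3: e_3 = (+0.64, -1.72);  n_3 = (-0.9372, -0.3487)
edge 5: e_5 = (+1.21, +4.14);  n_5 = (+0.9598, -0.2805)
∠(n_3, n_5) = 143.30°
δ = |180° − 143.30°| = 36.70°
36.70° ≤ 2α = 66.05°  →  valid

δ = 36.70°, valid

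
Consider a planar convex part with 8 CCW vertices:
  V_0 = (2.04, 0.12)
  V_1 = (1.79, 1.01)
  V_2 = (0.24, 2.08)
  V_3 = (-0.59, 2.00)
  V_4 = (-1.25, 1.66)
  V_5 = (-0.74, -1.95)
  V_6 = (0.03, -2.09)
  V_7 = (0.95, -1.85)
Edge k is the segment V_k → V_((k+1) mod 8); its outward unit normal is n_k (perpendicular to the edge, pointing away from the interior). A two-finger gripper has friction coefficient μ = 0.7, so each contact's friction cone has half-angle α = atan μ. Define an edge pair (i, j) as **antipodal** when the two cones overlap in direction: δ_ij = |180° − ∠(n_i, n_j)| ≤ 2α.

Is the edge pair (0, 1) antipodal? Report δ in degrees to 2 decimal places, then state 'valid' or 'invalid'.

α = atan 0.7 = 34.99°;  2α = 69.98°
edge 0: e_0 = (-0.25, +0.89);  n_0 = (+0.9627, +0.2704)
edge 1: e_1 = (-1.55, +1.07);  n_1 = (+0.5681, +0.8230)
∠(n_0, n_1) = 39.69°
δ = |180° − 39.69°| = 140.31°
140.31° > 2α = 69.98°  →  invalid

δ = 140.31°, invalid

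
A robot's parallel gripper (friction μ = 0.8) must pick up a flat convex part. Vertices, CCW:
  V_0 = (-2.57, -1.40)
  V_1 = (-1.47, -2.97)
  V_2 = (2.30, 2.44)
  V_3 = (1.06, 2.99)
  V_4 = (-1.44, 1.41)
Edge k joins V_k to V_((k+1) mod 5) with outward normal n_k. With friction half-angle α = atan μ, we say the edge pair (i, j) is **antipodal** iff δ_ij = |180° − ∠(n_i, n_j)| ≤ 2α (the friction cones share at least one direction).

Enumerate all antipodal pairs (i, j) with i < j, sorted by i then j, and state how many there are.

α = atan 0.8 = 38.66°;  2α = 77.32°
n_0 = (-0.8190, -0.5738)
n_1 = (+0.8204, -0.5717)
n_2 = (+0.4055, +0.9141)
n_3 = (-0.5342, +0.8453)
n_4 = (-0.9278, +0.3731)
  (0,1): δ = 69.89°  ✓
  (0,2): δ = 31.06°  ✓
  (0,3): δ = 87.28°  ·
  (0,4): δ = 123.08°  ·
  (1,2): δ = 79.05°  ·
  (1,3): δ = 22.84°  ✓
  (1,4): δ = 12.96°  ✓
  (2,3): δ = 123.79°  ·
  (2,4): δ = 87.99°  ·
  (3,4): δ = 144.20°  ·
antipodal pairs: 4

count = 4; pairs: (0,1), (0,2), (1,3), (1,4)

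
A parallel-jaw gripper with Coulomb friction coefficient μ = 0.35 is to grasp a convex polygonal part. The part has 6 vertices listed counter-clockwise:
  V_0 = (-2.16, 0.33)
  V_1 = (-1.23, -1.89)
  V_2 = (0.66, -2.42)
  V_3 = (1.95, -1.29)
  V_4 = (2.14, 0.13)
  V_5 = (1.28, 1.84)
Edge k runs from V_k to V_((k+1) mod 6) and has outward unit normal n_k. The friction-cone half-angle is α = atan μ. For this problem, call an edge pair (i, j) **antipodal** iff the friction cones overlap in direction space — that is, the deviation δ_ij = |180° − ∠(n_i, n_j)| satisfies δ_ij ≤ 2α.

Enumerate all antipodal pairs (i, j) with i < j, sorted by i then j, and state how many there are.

count = 3; pairs: (0,3), (0,4), (2,5)

α = atan 0.35 = 19.29°;  2α = 38.58°
n_0 = (-0.9223, -0.3864)
n_1 = (-0.2700, -0.9629)
n_2 = (+0.6589, -0.7522)
n_3 = (+0.9912, -0.1326)
n_4 = (+0.8934, +0.4493)
n_5 = (-0.4019, +0.9157)
  (0,1): δ = 128.39°  ·
  (0,2): δ = 71.51°  ·
  (0,3): δ = 30.35°  ✓
  (0,4): δ = 3.97°  ✓
  (0,5): δ = 90.97°  ·
  (1,2): δ = 123.12°  ·
  (1,3): δ = 81.96°  ·
  (1,4): δ = 47.64°  ·
  (1,5): δ = 39.36°  ·
  (2,3): δ = 138.84°  ·
  (2,4): δ = 104.52°  ·
  (2,5): δ = 17.52°  ✓
  (3,4): δ = 145.68°  ·
  (3,5): δ = 58.68°  ·
  (4,5): δ = 93.00°  ·
antipodal pairs: 3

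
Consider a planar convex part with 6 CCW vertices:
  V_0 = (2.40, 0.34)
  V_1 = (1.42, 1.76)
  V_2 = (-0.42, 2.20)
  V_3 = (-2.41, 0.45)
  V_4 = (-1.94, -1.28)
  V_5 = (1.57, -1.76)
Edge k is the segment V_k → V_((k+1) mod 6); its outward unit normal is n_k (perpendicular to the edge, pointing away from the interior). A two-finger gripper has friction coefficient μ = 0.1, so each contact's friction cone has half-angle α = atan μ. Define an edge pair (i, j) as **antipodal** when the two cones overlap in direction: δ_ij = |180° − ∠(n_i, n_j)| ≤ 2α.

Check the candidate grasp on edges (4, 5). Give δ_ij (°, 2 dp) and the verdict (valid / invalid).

δ = 103.78°, invalid

α = atan 0.1 = 5.71°;  2α = 11.42°
edge 4: e_4 = (+3.51, -0.48);  n_4 = (-0.1355, -0.9908)
edge 5: e_5 = (+0.83, +2.10);  n_5 = (+0.9300, -0.3676)
∠(n_4, n_5) = 76.22°
δ = |180° − 76.22°| = 103.78°
103.78° > 2α = 11.42°  →  invalid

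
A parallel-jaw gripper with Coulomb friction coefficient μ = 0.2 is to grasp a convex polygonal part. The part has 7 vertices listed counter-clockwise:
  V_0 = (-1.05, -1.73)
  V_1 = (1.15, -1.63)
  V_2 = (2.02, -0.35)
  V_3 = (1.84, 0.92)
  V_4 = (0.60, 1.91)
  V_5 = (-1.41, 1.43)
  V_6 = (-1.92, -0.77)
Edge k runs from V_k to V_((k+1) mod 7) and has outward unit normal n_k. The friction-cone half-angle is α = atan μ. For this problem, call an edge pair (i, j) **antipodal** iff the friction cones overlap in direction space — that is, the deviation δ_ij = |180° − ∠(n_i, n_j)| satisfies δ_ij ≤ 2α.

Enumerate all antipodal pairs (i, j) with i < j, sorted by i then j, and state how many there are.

α = atan 0.2 = 11.31°;  2α = 22.62°
n_0 = (+0.0454, -0.9990)
n_1 = (+0.8270, -0.5621)
n_2 = (+0.9901, +0.1403)
n_3 = (+0.6239, +0.7815)
n_4 = (-0.2323, +0.9727)
n_5 = (-0.9742, +0.2258)
n_6 = (-0.7410, -0.6715)
  (0,1): δ = 126.81°  ·
  (0,2): δ = 84.54°  ·
  (0,3): δ = 41.21°  ·
  (0,4): δ = 10.83°  ✓
  (0,5): δ = 74.35°  ·
  (0,6): δ = 129.58°  ·
  (1,2): δ = 137.73°  ·
  (1,3): δ = 94.40°  ·
  (1,4): δ = 42.37°  ·
  (1,5): δ = 21.15°  ✓
  (1,6): δ = 76.39°  ·
  (2,3): δ = 136.67°  ·
  (2,4): δ = 84.64°  ·
  (2,5): δ = 21.12°  ✓
  (2,6): δ = 34.12°  ·
  (3,4): δ = 127.97°  ·
  (3,5): δ = 64.45°  ·
  (3,6): δ = 9.21°  ✓
  (4,5): δ = 116.48°  ·
  (4,6): δ = 61.25°  ·
  (5,6): δ = 124.76°  ·
antipodal pairs: 4

count = 4; pairs: (0,4), (1,5), (2,5), (3,6)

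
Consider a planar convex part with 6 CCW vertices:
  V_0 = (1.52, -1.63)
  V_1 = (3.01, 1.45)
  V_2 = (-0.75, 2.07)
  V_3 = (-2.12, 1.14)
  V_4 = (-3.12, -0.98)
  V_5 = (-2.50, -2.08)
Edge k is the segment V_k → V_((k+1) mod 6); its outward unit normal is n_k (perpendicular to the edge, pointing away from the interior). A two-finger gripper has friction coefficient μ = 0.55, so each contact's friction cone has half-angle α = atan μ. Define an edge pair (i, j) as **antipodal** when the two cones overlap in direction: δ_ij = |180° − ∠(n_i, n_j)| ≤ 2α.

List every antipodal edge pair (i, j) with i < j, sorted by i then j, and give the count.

count = 6; pairs: (0,2), (0,3), (0,4), (1,4), (1,5), (2,5)

α = atan 0.55 = 28.81°;  2α = 57.62°
n_0 = (+0.9002, -0.4355)
n_1 = (+0.1627, +0.9867)
n_2 = (-0.5616, +0.8274)
n_3 = (-0.9044, +0.4266)
n_4 = (-0.8712, -0.4910)
n_5 = (+0.1112, -0.9938)
  (0,1): δ = 73.55°  ·
  (0,2): δ = 30.01°  ✓
  (0,3): δ = 0.56°  ✓
  (0,4): δ = 55.22°  ✓
  (0,5): δ = 122.20°  ·
  (1,2): δ = 136.47°  ·
  (1,3): δ = 105.89°  ·
  (1,4): δ = 51.23°  ✓
  (1,5): δ = 15.75°  ✓
  (2,3): δ = 149.42°  ·
  (2,4): δ = 94.76°  ·
  (2,5): δ = 27.78°  ✓
  (3,4): δ = 125.34°  ·
  (3,5): δ = 58.36°  ·
  (4,5): δ = 113.02°  ·
antipodal pairs: 6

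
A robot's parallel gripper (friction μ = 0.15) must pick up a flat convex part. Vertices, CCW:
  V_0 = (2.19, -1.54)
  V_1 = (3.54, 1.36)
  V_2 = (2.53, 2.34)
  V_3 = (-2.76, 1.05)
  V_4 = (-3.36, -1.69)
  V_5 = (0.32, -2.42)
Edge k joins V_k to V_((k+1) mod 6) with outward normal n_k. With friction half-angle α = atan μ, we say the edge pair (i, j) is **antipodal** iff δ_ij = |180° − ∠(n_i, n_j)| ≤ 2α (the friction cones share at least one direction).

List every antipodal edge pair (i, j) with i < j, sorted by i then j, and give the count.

count = 2; pairs: (0,3), (2,5)

α = atan 0.15 = 8.53°;  2α = 17.06°
n_0 = (+0.9066, -0.4220)
n_1 = (+0.6964, +0.7177)
n_2 = (-0.2369, +0.9715)
n_3 = (-0.9769, +0.2139)
n_4 = (-0.1946, -0.9809)
n_5 = (+0.4258, -0.9048)
  (0,1): δ = 109.17°  ·
  (0,2): δ = 51.33°  ·
  (0,3): δ = 12.61°  ✓
  (0,4): δ = 103.74°  ·
  (0,5): δ = 140.16°  ·
  (1,2): δ = 122.16°  ·
  (1,3): δ = 58.22°  ·
  (1,4): δ = 32.92°  ·
  (1,5): δ = 69.34°  ·
  (2,3): δ = 116.06°  ·
  (2,4): δ = 24.92°  ·
  (2,5): δ = 11.50°  ✓
  (3,4): δ = 88.87°  ·
  (3,5): δ = 52.45°  ·
  (4,5): δ = 143.58°  ·
antipodal pairs: 2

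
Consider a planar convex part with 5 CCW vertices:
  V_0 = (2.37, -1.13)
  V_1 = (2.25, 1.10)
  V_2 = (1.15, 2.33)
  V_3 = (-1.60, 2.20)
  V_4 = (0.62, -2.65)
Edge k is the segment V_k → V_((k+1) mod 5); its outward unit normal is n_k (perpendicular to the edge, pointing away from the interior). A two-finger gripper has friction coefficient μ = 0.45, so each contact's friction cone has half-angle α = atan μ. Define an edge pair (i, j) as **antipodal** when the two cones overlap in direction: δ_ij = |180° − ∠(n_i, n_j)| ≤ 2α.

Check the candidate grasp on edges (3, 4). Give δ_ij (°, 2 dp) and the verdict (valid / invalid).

α = atan 0.45 = 24.23°;  2α = 48.46°
edge 3: e_3 = (+2.22, -4.85);  n_3 = (-0.9093, -0.4162)
edge 4: e_4 = (+1.75, +1.52);  n_4 = (+0.6558, -0.7550)
∠(n_3, n_4) = 106.38°
δ = |180° − 106.38°| = 73.62°
73.62° > 2α = 48.46°  →  invalid

δ = 73.62°, invalid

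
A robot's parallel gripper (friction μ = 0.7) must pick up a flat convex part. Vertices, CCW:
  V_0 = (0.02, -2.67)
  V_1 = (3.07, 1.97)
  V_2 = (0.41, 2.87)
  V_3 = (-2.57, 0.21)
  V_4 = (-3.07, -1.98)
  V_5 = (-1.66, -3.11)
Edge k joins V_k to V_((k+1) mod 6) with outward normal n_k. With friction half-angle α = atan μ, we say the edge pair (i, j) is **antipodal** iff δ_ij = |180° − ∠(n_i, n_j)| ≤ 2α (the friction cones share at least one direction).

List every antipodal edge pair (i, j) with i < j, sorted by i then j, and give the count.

count = 6; pairs: (0,2), (0,3), (1,4), (1,5), (2,5), (3,5)

α = atan 0.7 = 34.99°;  2α = 69.98°
n_0 = (+0.8356, -0.5493)
n_1 = (+0.3205, +0.9472)
n_2 = (-0.6659, +0.7460)
n_3 = (-0.9749, +0.2226)
n_4 = (-0.6254, -0.7803)
n_5 = (+0.2534, -0.9674)
  (0,1): δ = 75.38°  ·
  (0,2): δ = 14.93°  ✓
  (0,3): δ = 20.46°  ✓
  (0,4): δ = 84.61°  ·
  (0,5): δ = 137.99°  ·
  (1,2): δ = 119.55°  ·
  (1,3): δ = 84.17°  ·
  (1,4): δ = 20.02°  ✓
  (1,5): δ = 33.37°  ✓
  (2,3): δ = 144.61°  ·
  (2,4): δ = 80.46°  ·
  (2,5): δ = 27.08°  ✓
  (3,4): δ = 115.85°  ·
  (3,5): δ = 62.46°  ✓
  (4,5): δ = 126.61°  ·
antipodal pairs: 6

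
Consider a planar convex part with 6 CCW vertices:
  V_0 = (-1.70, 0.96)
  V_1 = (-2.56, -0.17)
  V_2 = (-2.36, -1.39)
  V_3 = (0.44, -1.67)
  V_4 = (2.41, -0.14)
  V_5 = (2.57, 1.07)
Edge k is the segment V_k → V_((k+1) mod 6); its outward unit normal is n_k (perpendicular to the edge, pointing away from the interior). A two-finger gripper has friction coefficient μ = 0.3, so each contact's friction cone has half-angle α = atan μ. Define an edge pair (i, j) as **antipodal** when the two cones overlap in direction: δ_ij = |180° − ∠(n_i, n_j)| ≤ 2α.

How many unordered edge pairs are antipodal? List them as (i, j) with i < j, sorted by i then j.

count = 4; pairs: (0,3), (0,4), (1,4), (2,5)

α = atan 0.3 = 16.70°;  2α = 33.40°
n_0 = (-0.7958, +0.6056)
n_1 = (-0.9868, -0.1618)
n_2 = (-0.0995, -0.9950)
n_3 = (+0.6134, -0.7898)
n_4 = (+0.9914, -0.1311)
n_5 = (-0.0258, +0.9997)
  (0,1): δ = 133.42°  ·
  (0,2): δ = 58.44°  ·
  (0,3): δ = 14.89°  ✓
  (0,4): δ = 29.74°  ✓
  (0,5): δ = 128.75°  ·
  (1,2): δ = 105.02°  ·
  (1,3): δ = 61.48°  ·
  (1,4): δ = 16.84°  ✓
  (1,5): δ = 82.17°  ·
  (2,3): δ = 136.45°  ·
  (2,4): δ = 91.82°  ·
  (2,5): δ = 7.19°  ✓
  (3,4): δ = 135.37°  ·
  (3,5): δ = 36.36°  ·
  (4,5): δ = 80.99°  ·
antipodal pairs: 4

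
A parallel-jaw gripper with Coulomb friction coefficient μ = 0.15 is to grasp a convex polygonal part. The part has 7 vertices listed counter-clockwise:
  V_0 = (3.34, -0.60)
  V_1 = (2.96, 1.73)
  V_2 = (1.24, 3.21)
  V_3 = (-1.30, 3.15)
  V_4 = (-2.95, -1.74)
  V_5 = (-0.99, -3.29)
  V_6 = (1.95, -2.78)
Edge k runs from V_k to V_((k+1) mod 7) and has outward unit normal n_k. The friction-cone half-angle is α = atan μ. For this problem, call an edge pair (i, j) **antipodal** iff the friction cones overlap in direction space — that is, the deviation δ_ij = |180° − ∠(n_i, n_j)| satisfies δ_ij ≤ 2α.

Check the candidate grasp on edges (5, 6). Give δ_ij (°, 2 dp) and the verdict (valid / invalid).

α = atan 0.15 = 8.53°;  2α = 17.06°
edge 5: e_5 = (+2.94, +0.51);  n_5 = (+0.1709, -0.9853)
edge 6: e_6 = (+1.39, +2.18);  n_6 = (+0.8432, -0.5376)
∠(n_5, n_6) = 47.64°
δ = |180° − 47.64°| = 132.36°
132.36° > 2α = 17.06°  →  invalid

δ = 132.36°, invalid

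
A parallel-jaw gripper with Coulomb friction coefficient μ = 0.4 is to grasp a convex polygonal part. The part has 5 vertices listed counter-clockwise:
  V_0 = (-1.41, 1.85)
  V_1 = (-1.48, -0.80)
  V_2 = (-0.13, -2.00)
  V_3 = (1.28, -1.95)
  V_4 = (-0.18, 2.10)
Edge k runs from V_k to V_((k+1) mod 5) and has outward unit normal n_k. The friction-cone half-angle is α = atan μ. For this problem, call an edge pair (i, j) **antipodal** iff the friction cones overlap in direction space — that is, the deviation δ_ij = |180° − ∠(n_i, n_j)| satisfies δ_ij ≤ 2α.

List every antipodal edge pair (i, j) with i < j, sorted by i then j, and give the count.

α = atan 0.4 = 21.80°;  2α = 43.60°
n_0 = (-0.9997, +0.0264)
n_1 = (-0.6644, -0.7474)
n_2 = (+0.0354, -0.9994)
n_3 = (+0.9407, +0.3391)
n_4 = (-0.1992, +0.9800)
  (0,1): δ = 130.12°  ·
  (0,2): δ = 86.46°  ·
  (0,3): δ = 21.34°  ✓
  (0,4): δ = 103.00°  ·
  (1,2): δ = 136.34°  ·
  (1,3): δ = 28.54°  ✓
  (1,4): δ = 53.12°  ·
  (2,3): δ = 72.21°  ·
  (2,4): δ = 9.46°  ✓
  (3,4): δ = 98.33°  ·
antipodal pairs: 3

count = 3; pairs: (0,3), (1,3), (2,4)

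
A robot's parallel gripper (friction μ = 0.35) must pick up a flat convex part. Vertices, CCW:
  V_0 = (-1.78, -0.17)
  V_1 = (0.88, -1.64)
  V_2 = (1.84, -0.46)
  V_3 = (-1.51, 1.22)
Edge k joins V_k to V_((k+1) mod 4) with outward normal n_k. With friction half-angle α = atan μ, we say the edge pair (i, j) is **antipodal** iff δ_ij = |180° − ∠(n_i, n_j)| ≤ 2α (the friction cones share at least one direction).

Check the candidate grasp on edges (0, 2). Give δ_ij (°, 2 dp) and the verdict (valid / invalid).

δ = 2.29°, valid

α = atan 0.35 = 19.29°;  2α = 38.58°
edge 0: e_0 = (+2.66, -1.47);  n_0 = (-0.4837, -0.8752)
edge 2: e_2 = (-3.35, +1.68);  n_2 = (+0.4483, +0.8939)
∠(n_0, n_2) = 177.71°
δ = |180° − 177.71°| = 2.29°
2.29° ≤ 2α = 38.58°  →  valid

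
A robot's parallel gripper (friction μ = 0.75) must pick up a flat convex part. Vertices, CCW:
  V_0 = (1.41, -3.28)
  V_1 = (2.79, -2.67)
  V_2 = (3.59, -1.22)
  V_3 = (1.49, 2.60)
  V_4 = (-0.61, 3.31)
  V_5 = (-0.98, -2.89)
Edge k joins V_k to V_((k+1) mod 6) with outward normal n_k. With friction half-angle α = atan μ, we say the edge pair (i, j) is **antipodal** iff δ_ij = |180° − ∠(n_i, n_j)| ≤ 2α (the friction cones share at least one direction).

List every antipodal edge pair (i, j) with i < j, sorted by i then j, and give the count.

count = 6; pairs: (0,3), (0,4), (1,4), (2,4), (2,5), (3,5)

α = atan 0.75 = 36.87°;  2α = 73.74°
n_0 = (+0.4043, -0.9146)
n_1 = (+0.8756, -0.4831)
n_2 = (+0.8763, +0.4817)
n_3 = (+0.3203, +0.9473)
n_4 = (-0.9982, +0.0596)
n_5 = (-0.1610, -0.9869)
  (0,1): δ = 142.73°  ·
  (0,2): δ = 85.05°  ·
  (0,3): δ = 42.53°  ✓
  (0,4): δ = 62.74°  ✓
  (0,5): δ = 146.89°  ·
  (1,2): δ = 122.31°  ·
  (1,3): δ = 79.79°  ·
  (1,4): δ = 25.47°  ✓
  (1,5): δ = 109.62°  ·
  (2,3): δ = 137.48°  ·
  (2,4): δ = 32.21°  ✓
  (2,5): δ = 51.93°  ✓
  (3,4): δ = 74.74°  ·
  (3,5): δ = 9.41°  ✓
  (4,5): δ = 95.85°  ·
antipodal pairs: 6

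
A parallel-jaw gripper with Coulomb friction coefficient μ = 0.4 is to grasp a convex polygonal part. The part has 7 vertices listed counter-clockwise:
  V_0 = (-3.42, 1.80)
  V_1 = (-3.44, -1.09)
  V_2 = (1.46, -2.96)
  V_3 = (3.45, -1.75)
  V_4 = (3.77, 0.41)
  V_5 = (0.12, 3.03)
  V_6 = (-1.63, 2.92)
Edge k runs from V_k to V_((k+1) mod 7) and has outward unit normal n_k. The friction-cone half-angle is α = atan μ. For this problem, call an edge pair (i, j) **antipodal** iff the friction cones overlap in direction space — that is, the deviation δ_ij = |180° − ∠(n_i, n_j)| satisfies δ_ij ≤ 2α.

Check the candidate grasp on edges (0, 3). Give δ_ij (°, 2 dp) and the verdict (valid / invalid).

α = atan 0.4 = 21.80°;  2α = 43.60°
edge 0: e_0 = (-0.02, -2.89);  n_0 = (-1.0000, +0.0069)
edge 3: e_3 = (+0.32, +2.16);  n_3 = (+0.9892, -0.1465)
∠(n_0, n_3) = 171.97°
δ = |180° − 171.97°| = 8.03°
8.03° ≤ 2α = 43.60°  →  valid

δ = 8.03°, valid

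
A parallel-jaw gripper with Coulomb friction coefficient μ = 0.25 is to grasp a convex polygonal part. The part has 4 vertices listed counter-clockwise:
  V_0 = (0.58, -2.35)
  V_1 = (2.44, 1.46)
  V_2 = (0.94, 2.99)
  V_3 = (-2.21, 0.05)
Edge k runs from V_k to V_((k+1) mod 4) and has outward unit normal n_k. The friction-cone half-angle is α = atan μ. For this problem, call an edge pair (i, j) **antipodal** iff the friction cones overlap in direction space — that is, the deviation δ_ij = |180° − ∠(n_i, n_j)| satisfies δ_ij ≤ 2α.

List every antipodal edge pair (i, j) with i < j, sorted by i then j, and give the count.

α = atan 0.25 = 14.04°;  2α = 28.07°
n_0 = (+0.8986, -0.4387)
n_1 = (+0.7141, +0.7001)
n_2 = (-0.6823, +0.7311)
n_3 = (-0.6521, -0.7581)
  (0,1): δ = 109.55°  ·
  (0,2): δ = 20.95°  ✓
  (0,3): δ = 75.32°  ·
  (1,2): δ = 91.41°  ·
  (1,3): δ = 4.86°  ✓
  (2,3): δ = 83.73°  ·
antipodal pairs: 2

count = 2; pairs: (0,2), (1,3)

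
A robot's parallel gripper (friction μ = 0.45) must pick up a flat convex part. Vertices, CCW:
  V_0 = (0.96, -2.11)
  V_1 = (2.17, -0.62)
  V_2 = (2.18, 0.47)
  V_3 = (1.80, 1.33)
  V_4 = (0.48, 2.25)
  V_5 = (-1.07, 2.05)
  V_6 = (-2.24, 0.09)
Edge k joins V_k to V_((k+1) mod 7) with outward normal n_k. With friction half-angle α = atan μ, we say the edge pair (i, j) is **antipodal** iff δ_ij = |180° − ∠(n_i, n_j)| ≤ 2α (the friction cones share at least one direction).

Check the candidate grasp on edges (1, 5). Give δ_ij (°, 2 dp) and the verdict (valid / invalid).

α = atan 0.45 = 24.23°;  2α = 48.46°
edge 1: e_1 = (+0.01, +1.09);  n_1 = (+1.0000, -0.0092)
edge 5: e_5 = (-1.17, -1.96);  n_5 = (-0.8587, +0.5126)
∠(n_1, n_5) = 149.69°
δ = |180° − 149.69°| = 30.31°
30.31° ≤ 2α = 48.46°  →  valid

δ = 30.31°, valid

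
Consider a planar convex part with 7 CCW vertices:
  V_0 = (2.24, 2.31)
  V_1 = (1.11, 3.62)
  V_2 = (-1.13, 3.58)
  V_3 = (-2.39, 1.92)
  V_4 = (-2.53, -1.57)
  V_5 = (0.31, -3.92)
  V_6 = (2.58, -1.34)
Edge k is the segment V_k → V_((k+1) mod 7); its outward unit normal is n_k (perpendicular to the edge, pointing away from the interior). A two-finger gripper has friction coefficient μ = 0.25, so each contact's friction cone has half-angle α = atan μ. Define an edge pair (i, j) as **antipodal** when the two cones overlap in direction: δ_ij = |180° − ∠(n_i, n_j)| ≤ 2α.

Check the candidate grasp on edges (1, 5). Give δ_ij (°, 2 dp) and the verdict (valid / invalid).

α = atan 0.25 = 14.04°;  2α = 28.07°
edge 1: e_1 = (-2.24, -0.04);  n_1 = (-0.0179, +0.9998)
edge 5: e_5 = (+2.27, +2.58);  n_5 = (+0.7508, -0.6606)
∠(n_1, n_5) = 132.37°
δ = |180° − 132.37°| = 47.63°
47.63° > 2α = 28.07°  →  invalid

δ = 47.63°, invalid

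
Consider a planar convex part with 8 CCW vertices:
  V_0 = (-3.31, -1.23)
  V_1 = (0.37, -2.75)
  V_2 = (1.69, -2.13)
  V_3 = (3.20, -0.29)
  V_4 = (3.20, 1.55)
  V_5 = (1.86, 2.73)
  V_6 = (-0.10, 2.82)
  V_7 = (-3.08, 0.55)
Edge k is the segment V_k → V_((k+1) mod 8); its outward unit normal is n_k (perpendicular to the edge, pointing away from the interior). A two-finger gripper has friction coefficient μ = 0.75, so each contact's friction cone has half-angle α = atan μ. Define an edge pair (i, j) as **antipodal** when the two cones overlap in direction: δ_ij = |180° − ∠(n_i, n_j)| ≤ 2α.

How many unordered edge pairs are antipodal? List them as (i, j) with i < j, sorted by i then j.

count = 14; pairs: (0,3), (0,4), (0,5), (0,6), (1,4), (1,5), (1,6), (1,7), (2,5), (2,6), (2,7), (3,6), (3,7), (4,7)

α = atan 0.75 = 36.87°;  2α = 73.74°
n_0 = (-0.3818, -0.9243)
n_1 = (+0.4251, -0.9051)
n_2 = (+0.7730, -0.6344)
n_3 = (+1.0000, -0.0000)
n_4 = (+0.6609, +0.7505)
n_5 = (+0.0459, +0.9989)
n_6 = (-0.6060, +0.7955)
n_7 = (-0.9918, +0.1281)
  (0,1): δ = 132.40°  ·
  (0,2): δ = 106.93°  ·
  (0,3): δ = 67.56°  ✓
  (0,4): δ = 18.92°  ✓
  (0,5): δ = 19.81°  ✓
  (0,6): δ = 59.74°  ✓
  (0,7): δ = 105.08°  ·
  (1,2): δ = 154.53°  ·
  (1,3): δ = 115.16°  ·
  (1,4): δ = 66.53°  ✓
  (1,5): δ = 27.79°  ✓
  (1,6): δ = 12.14°  ✓
  (1,7): δ = 57.48°  ✓
  (2,3): δ = 140.63°  ·
  (2,4): δ = 91.99°  ·
  (2,5): δ = 53.25°  ✓
  (2,6): δ = 13.33°  ✓
  (2,7): δ = 32.01°  ✓
  (3,4): δ = 131.37°  ·
  (3,5): δ = 92.63°  ·
  (3,6): δ = 52.70°  ✓
  (3,7): δ = 7.36°  ✓
  (4,5): δ = 141.26°  ·
  (4,6): δ = 101.33°  ·
  (4,7): δ = 56.00°  ✓
  (5,6): δ = 140.07°  ·
  (5,7): δ = 94.73°  ·
  (6,7): δ = 134.66°  ·
antipodal pairs: 14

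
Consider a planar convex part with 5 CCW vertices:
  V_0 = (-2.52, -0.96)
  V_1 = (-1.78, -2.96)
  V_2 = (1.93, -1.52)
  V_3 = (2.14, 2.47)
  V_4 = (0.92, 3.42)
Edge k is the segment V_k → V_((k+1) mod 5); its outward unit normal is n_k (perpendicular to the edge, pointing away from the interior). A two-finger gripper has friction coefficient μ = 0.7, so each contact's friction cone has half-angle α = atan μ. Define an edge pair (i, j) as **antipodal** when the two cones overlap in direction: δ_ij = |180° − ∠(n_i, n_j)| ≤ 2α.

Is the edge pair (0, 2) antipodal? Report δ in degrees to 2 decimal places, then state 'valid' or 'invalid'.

δ = 23.32°, valid

α = atan 0.7 = 34.99°;  2α = 69.98°
edge 0: e_0 = (+0.74, -2.00);  n_0 = (-0.9379, -0.3470)
edge 2: e_2 = (+0.21, +3.99);  n_2 = (+0.9986, -0.0526)
∠(n_0, n_2) = 156.68°
δ = |180° − 156.68°| = 23.32°
23.32° ≤ 2α = 69.98°  →  valid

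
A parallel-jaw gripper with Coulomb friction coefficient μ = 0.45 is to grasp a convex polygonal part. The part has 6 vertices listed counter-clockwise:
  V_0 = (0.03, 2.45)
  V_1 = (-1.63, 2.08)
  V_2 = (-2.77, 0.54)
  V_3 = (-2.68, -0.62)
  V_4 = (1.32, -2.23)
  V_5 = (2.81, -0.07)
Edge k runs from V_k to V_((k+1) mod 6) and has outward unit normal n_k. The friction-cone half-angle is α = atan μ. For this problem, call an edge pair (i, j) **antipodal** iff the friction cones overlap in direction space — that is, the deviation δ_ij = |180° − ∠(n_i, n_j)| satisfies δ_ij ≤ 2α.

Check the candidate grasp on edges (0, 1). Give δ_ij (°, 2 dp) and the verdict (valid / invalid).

δ = 139.08°, invalid

α = atan 0.45 = 24.23°;  2α = 48.46°
edge 0: e_0 = (-1.66, -0.37);  n_0 = (-0.2176, +0.9760)
edge 1: e_1 = (-1.14, -1.54);  n_1 = (-0.8037, +0.5950)
∠(n_0, n_1) = 40.92°
δ = |180° − 40.92°| = 139.08°
139.08° > 2α = 48.46°  →  invalid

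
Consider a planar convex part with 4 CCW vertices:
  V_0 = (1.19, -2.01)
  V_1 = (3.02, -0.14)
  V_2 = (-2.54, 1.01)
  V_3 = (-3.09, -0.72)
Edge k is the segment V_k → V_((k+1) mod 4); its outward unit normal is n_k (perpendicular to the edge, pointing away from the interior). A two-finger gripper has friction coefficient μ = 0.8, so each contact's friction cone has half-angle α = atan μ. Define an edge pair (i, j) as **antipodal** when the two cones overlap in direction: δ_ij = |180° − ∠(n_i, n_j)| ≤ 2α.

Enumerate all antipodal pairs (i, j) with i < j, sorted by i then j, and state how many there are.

count = 3; pairs: (0,1), (0,2), (1,3)

α = atan 0.8 = 38.66°;  2α = 77.32°
n_0 = (+0.7147, -0.6994)
n_1 = (+0.2025, +0.9793)
n_2 = (-0.9530, +0.3030)
n_3 = (-0.2886, -0.9575)
  (0,1): δ = 57.31°  ✓
  (0,2): δ = 26.74°  ✓
  (0,3): δ = 117.61°  ·
  (1,2): δ = 95.95°  ·
  (1,3): δ = 5.09°  ✓
  (2,3): δ = 89.14°  ·
antipodal pairs: 3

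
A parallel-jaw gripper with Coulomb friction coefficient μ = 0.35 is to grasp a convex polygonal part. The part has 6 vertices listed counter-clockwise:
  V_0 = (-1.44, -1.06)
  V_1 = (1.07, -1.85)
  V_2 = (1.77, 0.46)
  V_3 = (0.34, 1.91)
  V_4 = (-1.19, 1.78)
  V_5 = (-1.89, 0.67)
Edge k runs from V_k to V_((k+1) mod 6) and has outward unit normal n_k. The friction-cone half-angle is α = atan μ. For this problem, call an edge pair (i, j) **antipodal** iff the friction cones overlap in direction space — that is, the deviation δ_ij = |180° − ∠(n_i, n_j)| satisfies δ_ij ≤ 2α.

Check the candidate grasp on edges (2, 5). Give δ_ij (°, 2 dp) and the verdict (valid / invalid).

δ = 30.02°, valid

α = atan 0.35 = 19.29°;  2α = 38.58°
edge 2: e_2 = (-1.43, +1.45);  n_2 = (+0.7120, +0.7022)
edge 5: e_5 = (+0.45, -1.73);  n_5 = (-0.9678, -0.2517)
∠(n_2, n_5) = 149.98°
δ = |180° − 149.98°| = 30.02°
30.02° ≤ 2α = 38.58°  →  valid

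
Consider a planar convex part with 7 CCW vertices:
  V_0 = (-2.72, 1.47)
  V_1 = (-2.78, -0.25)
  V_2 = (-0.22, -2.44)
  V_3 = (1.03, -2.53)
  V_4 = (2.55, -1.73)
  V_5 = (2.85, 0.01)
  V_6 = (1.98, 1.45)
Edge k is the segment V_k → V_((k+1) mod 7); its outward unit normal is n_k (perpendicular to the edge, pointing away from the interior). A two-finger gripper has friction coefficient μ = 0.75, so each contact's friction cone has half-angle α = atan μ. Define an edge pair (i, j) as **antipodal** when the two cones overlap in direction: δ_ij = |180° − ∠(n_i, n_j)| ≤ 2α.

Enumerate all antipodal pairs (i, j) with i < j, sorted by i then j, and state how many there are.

α = atan 0.75 = 36.87°;  2α = 73.74°
n_0 = (-0.9994, +0.0349)
n_1 = (-0.6501, -0.7599)
n_2 = (-0.0718, -0.9974)
n_3 = (+0.4657, -0.8849)
n_4 = (+0.9855, -0.1699)
n_5 = (+0.8559, +0.5171)
n_6 = (+0.0043, +1.0000)
  (0,1): δ = 128.55°  ·
  (0,2): δ = 92.12°  ·
  (0,3): δ = 60.24°  ✓
  (0,4): δ = 7.78°  ✓
  (0,5): δ = 33.14°  ✓
  (0,6): δ = 91.75°  ·
  (1,2): δ = 143.57°  ·
  (1,3): δ = 111.70°  ·
  (1,4): δ = 59.24°  ✓
  (1,5): δ = 18.32°  ✓
  (1,6): δ = 40.30°  ✓
  (2,3): δ = 148.12°  ·
  (2,4): δ = 95.66°  ·
  (2,5): δ = 54.74°  ✓
  (2,6): δ = 3.87°  ✓
  (3,4): δ = 127.54°  ·
  (3,5): δ = 86.62°  ·
  (3,6): δ = 28.00°  ✓
  (4,5): δ = 139.08°  ·
  (4,6): δ = 80.46°  ·
  (5,6): δ = 121.38°  ·
antipodal pairs: 9

count = 9; pairs: (0,3), (0,4), (0,5), (1,4), (1,5), (1,6), (2,5), (2,6), (3,6)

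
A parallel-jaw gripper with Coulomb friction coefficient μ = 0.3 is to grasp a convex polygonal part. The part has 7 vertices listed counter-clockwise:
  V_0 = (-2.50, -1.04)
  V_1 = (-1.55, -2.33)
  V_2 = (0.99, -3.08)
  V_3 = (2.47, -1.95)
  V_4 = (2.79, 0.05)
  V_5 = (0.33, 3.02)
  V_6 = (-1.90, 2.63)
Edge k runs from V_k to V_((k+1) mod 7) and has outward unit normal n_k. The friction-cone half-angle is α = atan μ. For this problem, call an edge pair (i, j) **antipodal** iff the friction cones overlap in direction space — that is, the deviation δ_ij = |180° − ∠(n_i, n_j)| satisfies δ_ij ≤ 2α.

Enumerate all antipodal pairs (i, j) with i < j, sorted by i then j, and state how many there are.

α = atan 0.3 = 16.70°;  2α = 33.40°
n_0 = (-0.8052, -0.5930)
n_1 = (-0.2832, -0.9591)
n_2 = (+0.6069, -0.7948)
n_3 = (+0.9874, -0.1580)
n_4 = (+0.7701, +0.6379)
n_5 = (-0.1723, +0.9850)
n_6 = (-0.9869, +0.1613)
  (0,1): δ = 142.82°  ·
  (0,2): δ = 89.01°  ·
  (0,3): δ = 45.46°  ·
  (0,4): δ = 3.27°  ✓
  (0,5): δ = 63.55°  ·
  (0,6): δ = 134.35°  ·
  (1,2): δ = 126.19°  ·
  (1,3): δ = 82.64°  ·
  (1,4): δ = 33.92°  ·
  (1,5): δ = 26.37°  ✓
  (1,6): δ = 97.17°  ·
  (2,3): δ = 136.45°  ·
  (2,4): δ = 87.73°  ·
  (2,5): δ = 27.44°  ✓
  (2,6): δ = 43.35°  ·
  (3,4): δ = 131.28°  ·
  (3,5): δ = 70.99°  ·
  (3,6): δ = 0.19°  ✓
  (4,5): δ = 119.71°  ·
  (4,6): δ = 48.92°  ·
  (5,6): δ = 109.21°  ·
antipodal pairs: 4

count = 4; pairs: (0,4), (1,5), (2,5), (3,6)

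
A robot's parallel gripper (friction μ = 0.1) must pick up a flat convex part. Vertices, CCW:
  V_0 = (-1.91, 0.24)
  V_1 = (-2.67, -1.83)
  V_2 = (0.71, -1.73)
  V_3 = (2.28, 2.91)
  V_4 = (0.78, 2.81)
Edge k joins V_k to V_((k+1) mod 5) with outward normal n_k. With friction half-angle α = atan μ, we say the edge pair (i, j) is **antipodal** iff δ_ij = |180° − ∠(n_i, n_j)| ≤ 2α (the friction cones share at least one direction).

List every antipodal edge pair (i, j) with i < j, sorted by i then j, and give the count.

α = atan 0.1 = 5.71°;  2α = 11.42°
n_0 = (-0.9387, +0.3447)
n_1 = (+0.0296, -0.9996)
n_2 = (+0.9472, -0.3205)
n_3 = (-0.0665, +0.9978)
n_4 = (-0.6908, +0.7231)
  (0,1): δ = 68.14°  ·
  (0,2): δ = 1.47°  ✓
  (0,3): δ = 113.97°  ·
  (0,4): δ = 153.85°  ·
  (1,2): δ = 110.39°  ·
  (1,3): δ = 2.12°  ✓
  (1,4): δ = 42.00°  ·
  (2,3): δ = 67.49°  ·
  (2,4): δ = 27.61°  ·
  (3,4): δ = 140.12°  ·
antipodal pairs: 2

count = 2; pairs: (0,2), (1,3)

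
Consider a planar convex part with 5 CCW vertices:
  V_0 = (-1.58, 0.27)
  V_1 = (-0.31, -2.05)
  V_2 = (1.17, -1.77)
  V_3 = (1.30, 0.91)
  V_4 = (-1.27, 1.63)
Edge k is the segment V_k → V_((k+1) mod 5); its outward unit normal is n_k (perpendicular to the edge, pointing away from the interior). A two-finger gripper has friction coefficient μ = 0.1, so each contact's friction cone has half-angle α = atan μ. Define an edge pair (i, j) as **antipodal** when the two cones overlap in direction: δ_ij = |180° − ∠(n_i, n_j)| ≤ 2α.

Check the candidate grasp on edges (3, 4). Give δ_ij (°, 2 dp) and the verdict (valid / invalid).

δ = 87.19°, invalid

α = atan 0.1 = 5.71°;  2α = 11.42°
edge 3: e_3 = (-2.57, +0.72);  n_3 = (+0.2698, +0.9629)
edge 4: e_4 = (-0.31, -1.36);  n_4 = (-0.9750, +0.2222)
∠(n_3, n_4) = 92.81°
δ = |180° − 92.81°| = 87.19°
87.19° > 2α = 11.42°  →  invalid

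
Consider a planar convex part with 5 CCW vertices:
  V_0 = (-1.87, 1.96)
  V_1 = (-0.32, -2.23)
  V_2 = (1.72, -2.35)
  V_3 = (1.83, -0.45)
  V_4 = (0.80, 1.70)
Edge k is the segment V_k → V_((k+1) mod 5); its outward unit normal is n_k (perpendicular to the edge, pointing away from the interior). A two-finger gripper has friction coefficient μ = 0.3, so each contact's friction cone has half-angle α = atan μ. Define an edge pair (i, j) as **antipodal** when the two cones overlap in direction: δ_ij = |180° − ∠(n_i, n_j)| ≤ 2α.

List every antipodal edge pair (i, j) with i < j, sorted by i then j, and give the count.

count = 3; pairs: (0,2), (0,3), (1,4)

α = atan 0.3 = 16.70°;  2α = 33.40°
n_0 = (-0.9379, -0.3469)
n_1 = (-0.0587, -0.9983)
n_2 = (+0.9983, -0.0578)
n_3 = (+0.9019, +0.4320)
n_4 = (+0.0969, +0.9953)
  (0,1): δ = 113.67°  ·
  (0,2): δ = 23.61°  ✓
  (0,3): δ = 5.30°  ✓
  (0,4): δ = 64.14°  ·
  (1,2): δ = 89.95°  ·
  (1,3): δ = 61.04°  ·
  (1,4): δ = 2.20°  ✓
  (2,3): δ = 151.09°  ·
  (2,4): δ = 92.25°  ·
  (3,4): δ = 121.16°  ·
antipodal pairs: 3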